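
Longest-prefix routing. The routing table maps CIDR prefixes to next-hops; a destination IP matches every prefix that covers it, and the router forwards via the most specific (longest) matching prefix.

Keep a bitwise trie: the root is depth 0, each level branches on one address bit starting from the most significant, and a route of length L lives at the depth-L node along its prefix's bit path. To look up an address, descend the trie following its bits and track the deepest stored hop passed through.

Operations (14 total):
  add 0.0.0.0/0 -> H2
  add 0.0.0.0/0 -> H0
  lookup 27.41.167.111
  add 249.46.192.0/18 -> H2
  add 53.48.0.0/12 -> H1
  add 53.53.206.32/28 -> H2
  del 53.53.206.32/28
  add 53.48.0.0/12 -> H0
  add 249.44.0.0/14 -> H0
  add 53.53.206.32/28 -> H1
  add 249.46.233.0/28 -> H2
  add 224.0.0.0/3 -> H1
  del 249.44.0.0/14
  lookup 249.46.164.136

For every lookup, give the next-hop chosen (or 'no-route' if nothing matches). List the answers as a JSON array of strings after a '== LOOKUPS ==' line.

Apply in order:
  add 0.0.0.0/0 -> H2 at depth 0
  add 0.0.0.0/0 -> H0 at depth 0
  lookup 27.41.167.111: bits ε walk d0:H0 -> H0
  add 249.46.192.0/18 -> H2 at depth 18
  add 53.48.0.0/12 -> H1 at depth 12
  add 53.53.206.32/28 -> H2 at depth 28
  - 53.53.206.32/28 clear@28
  add 53.48.0.0/12 -> H0 at depth 12
  add 249.44.0.0/14 -> H0 at depth 14
  add 53.53.206.32/28 -> H1 at depth 28
  add 249.46.233.0/28 -> H2 at depth 28
  add 224.0.0.0/3 -> H1 at depth 3
  - 249.44.0.0/14 clear@14
  lookup 249.46.164.136: bits 11111001001011101 walk d0:H0→d1:-→d2:-→d3:H1→d4:-→d5:-→d6:-→d7:-→d8:-→d9:-→d10:-→d11:-→d12:-→d13:-→d14:-→d15:-→d16:-→d17:- -> H1

== LOOKUPS ==
["H0","H1"]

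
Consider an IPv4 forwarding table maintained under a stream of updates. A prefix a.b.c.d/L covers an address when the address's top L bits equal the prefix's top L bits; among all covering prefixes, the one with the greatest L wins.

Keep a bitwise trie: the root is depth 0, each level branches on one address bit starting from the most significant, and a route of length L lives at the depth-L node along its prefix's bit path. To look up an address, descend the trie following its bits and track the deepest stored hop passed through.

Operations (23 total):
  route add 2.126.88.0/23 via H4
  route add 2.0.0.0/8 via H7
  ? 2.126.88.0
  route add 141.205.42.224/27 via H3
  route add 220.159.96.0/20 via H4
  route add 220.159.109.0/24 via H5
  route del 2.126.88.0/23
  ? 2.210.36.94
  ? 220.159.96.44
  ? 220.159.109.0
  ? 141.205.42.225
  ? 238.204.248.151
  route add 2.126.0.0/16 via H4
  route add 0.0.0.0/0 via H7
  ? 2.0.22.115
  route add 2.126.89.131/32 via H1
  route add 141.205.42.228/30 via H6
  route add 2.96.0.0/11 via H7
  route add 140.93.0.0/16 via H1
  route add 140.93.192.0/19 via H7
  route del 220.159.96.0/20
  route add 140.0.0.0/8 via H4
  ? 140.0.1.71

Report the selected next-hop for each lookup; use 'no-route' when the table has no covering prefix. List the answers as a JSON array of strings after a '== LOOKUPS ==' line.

Process each operation:
  add 2.126.88.0/23 -> H4 at depth 23
  add 2.0.0.0/8 -> H7 at depth 8
  lookup 2.126.88.0: bits 00000010011111100101100 walk d0:-→d1:-→d2:-→d3:-→d4:-→d5:-→d6:-→d7:-→d8:H7→d9:-→d10:-→d11:-→d12:-→d13:-→d14:-→d15:-→d16:-→d17:-→d18:-→d19:-→d20:-→d21:-→d22:-→d23:H4 -> H4
  add 141.205.42.224/27 -> H3 at depth 27
  add 220.159.96.0/20 -> H4 at depth 20
  add 220.159.109.0/24 -> H5 at depth 24
  - 2.126.88.0/23 clear@23
  lookup 2.210.36.94: bits 00000010 walk d0:-→d1:-→d2:-→d3:-→d4:-→d5:-→d6:-→d7:-→d8:H7 -> H7
  lookup 220.159.96.44: bits 11011100100111110110 walk d0:-→d1:-→d2:-→d3:-→d4:-→d5:-→d6:-→d7:-→d8:-→d9:-→d10:-→d11:-→d12:-→d13:-→d14:-→d15:-→d16:-→d17:-→d18:-→d19:-→d20:H4 -> H4
  lookup 220.159.109.0: bits 110111001001111101101101 walk d0:-→d1:-→d2:-→d3:-→d4:-→d5:-→d6:-→d7:-→d8:-→d9:-→d10:-→d11:-→d12:-→d13:-→d14:-→d15:-→d16:-→d17:-→d18:-→d19:-→d20:H4→d21:-→d22:-→d23:-→d24:H5 -> H5
  lookup 141.205.42.225: bits 100011011100110100101010111 walk d0:-→d1:-→d2:-→d3:-→d4:-→d5:-→d6:-→d7:-→d8:-→d9:-→d10:-→d11:-→d12:-→d13:-→d14:-→d15:-→d16:-→d17:-→d18:-→d19:-→d20:-→d21:-→d22:-→d23:-→d24:-→d25:-→d26:-→d27:H3 -> H3
  lookup 238.204.248.151: bits 11 walk d0:-→d1:-→d2:- -> no-route
  add 2.126.0.0/16 -> H4 at depth 16
  add 0.0.0.0/0 -> H7 at depth 0
  lookup 2.0.22.115: bits 000000100 walk d0:H7→d1:-→d2:-→d3:-→d4:-→d5:-→d6:-→d7:-→d8:H7→d9:- -> H7
  add 2.126.89.131/32 -> H1 at depth 32
  add 141.205.42.228/30 -> H6 at depth 30
  add 2.96.0.0/11 -> H7 at depth 11
  add 140.93.0.0/16 -> H1 at depth 16
  add 140.93.192.0/19 -> H7 at depth 19
  - 220.159.96.0/20 clear@20
  add 140.0.0.0/8 -> H4 at depth 8
  lookup 140.0.1.71: bits 100011000 walk d0:H7→d1:-→d2:-→d3:-→d4:-→d5:-→d6:-→d7:-→d8:H4→d9:- -> H4

== LOOKUPS ==
["H4","H7","H4","H5","H3","no-route","H7","H4"]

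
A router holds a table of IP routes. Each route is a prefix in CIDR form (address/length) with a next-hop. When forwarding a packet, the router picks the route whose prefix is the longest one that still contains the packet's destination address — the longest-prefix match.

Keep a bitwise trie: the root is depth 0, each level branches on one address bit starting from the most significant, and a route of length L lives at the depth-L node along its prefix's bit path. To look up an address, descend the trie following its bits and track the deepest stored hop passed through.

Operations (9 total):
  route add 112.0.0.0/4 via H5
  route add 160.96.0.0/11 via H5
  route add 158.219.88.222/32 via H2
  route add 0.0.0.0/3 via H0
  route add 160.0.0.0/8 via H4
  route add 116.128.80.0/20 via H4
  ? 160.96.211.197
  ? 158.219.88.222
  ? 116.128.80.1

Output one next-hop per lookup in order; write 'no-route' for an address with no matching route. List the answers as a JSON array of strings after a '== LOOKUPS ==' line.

Apply in order:
  add 112.0.0.0/4 -> H5 at depth 4
  add 160.96.0.0/11 -> H5 at depth 11
  add 158.219.88.222/32 -> H2 at depth 32
  add 0.0.0.0/3 -> H0 at depth 3
  add 160.0.0.0/8 -> H4 at depth 8
  add 116.128.80.0/20 -> H4 at depth 20
  lookup 160.96.211.197: bits 10100000011 walk d0:-→d1:-→d2:-→d3:-→d4:-→d5:-→d6:-→d7:-→d8:H4→d9:-→d10:-→d11:H5 -> H5
  lookup 158.219.88.222: bits 10011110110110110101100011011110 walk d0:-→d1:-→d2:-→d3:-→d4:-→d5:-→d6:-→d7:-→d8:-→d9:-→d10:-→d11:-→d12:-→d13:-→d14:-→d15:-→d16:-→d17:-→d18:-→d19:-→d20:-→d21:-→d22:-→d23:-→d24:-→d25:-→d26:-→d27:-→d28:-→d29:-→d30:-→d31:-→d32:H2 -> H2
  lookup 116.128.80.1: bits 01110100100000000101 walk d0:-→d1:-→d2:-→d3:-→d4:H5→d5:-→d6:-→d7:-→d8:-→d9:-→d10:-→d11:-→d12:-→d13:-→d14:-→d15:-→d16:-→d17:-→d18:-→d19:-→d20:H4 -> H4

== LOOKUPS ==
["H5","H2","H4"]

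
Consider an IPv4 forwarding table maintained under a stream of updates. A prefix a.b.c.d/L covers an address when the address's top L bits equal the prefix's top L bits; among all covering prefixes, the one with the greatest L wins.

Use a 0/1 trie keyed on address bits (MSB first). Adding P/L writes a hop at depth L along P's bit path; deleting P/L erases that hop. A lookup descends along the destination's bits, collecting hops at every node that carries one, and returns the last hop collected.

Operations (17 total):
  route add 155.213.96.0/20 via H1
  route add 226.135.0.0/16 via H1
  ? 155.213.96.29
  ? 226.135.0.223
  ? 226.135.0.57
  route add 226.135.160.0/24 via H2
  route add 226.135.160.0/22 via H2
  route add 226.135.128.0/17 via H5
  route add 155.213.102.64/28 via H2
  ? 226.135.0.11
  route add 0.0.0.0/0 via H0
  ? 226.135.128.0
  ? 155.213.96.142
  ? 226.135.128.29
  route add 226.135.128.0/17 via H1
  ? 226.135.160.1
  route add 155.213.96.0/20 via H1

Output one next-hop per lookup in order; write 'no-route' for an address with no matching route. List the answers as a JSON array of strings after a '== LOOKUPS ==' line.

Process each operation:
  + 155.213.96.0/20 (H1) depth=20
  + 226.135.0.0/16 (H1) depth=16
  ? 155.213.96.29  path d0:-→d1:-→d2:-→d3:-→d4:-→d5:-→d6:-→d7:-→d8:-→d9:-→d10:-→d11:-→d12:-→d13:-→d14:-→d15:-→d16:-→d17:-→d18:-→d19:-→d20:H1  best=H1
  ? 226.135.0.223  path d0:-→d1:-→d2:-→d3:-→d4:-→d5:-→d6:-→d7:-→d8:-→d9:-→d10:-→d11:-→d12:-→d13:-→d14:-→d15:-→d16:H1  best=H1
  ? 226.135.0.57  path d0:-→d1:-→d2:-→d3:-→d4:-→d5:-→d6:-→d7:-→d8:-→d9:-→d10:-→d11:-→d12:-→d13:-→d14:-→d15:-→d16:H1  best=H1
  + 226.135.160.0/24 (H2) depth=24
  + 226.135.160.0/22 (H2) depth=22
  + 226.135.128.0/17 (H5) depth=17
  + 155.213.102.64/28 (H2) depth=28
  ? 226.135.0.11  path d0:-→d1:-→d2:-→d3:-→d4:-→d5:-→d6:-→d7:-→d8:-→d9:-→d10:-→d11:-→d12:-→d13:-→d14:-→d15:-→d16:H1  best=H1
  + 0.0.0.0/0 (H0) depth=0
  ? 226.135.128.0  path d0:H0→d1:-→d2:-→d3:-→d4:-→d5:-→d6:-→d7:-→d8:-→d9:-→d10:-→d11:-→d12:-→d13:-→d14:-→d15:-→d16:H1→d17:H5→d18:-  best=H5
  ? 155.213.96.142  path d0:H0→d1:-→d2:-→d3:-→d4:-→d5:-→d6:-→d7:-→d8:-→d9:-→d10:-→d11:-→d12:-→d13:-→d14:-→d15:-→d16:-→d17:-→d18:-→d19:-→d20:H1→d21:-  best=H1
  ? 226.135.128.29  path d0:H0→d1:-→d2:-→d3:-→d4:-→d5:-→d6:-→d7:-→d8:-→d9:-→d10:-→d11:-→d12:-→d13:-→d14:-→d15:-→d16:H1→d17:H5→d18:-  best=H5
  + 226.135.128.0/17 (H1) depth=17
  ? 226.135.160.1  path d0:H0→d1:-→d2:-→d3:-→d4:-→d5:-→d6:-→d7:-→d8:-→d9:-→d10:-→d11:-→d12:-→d13:-→d14:-→d15:-→d16:H1→d17:H1→d18:-→d19:-→d20:-→d21:-→d22:H2→d23:-→d24:H2  best=H2
  + 155.213.96.0/20 (H1) depth=20

== LOOKUPS ==
["H1","H1","H1","H1","H5","H1","H5","H2"]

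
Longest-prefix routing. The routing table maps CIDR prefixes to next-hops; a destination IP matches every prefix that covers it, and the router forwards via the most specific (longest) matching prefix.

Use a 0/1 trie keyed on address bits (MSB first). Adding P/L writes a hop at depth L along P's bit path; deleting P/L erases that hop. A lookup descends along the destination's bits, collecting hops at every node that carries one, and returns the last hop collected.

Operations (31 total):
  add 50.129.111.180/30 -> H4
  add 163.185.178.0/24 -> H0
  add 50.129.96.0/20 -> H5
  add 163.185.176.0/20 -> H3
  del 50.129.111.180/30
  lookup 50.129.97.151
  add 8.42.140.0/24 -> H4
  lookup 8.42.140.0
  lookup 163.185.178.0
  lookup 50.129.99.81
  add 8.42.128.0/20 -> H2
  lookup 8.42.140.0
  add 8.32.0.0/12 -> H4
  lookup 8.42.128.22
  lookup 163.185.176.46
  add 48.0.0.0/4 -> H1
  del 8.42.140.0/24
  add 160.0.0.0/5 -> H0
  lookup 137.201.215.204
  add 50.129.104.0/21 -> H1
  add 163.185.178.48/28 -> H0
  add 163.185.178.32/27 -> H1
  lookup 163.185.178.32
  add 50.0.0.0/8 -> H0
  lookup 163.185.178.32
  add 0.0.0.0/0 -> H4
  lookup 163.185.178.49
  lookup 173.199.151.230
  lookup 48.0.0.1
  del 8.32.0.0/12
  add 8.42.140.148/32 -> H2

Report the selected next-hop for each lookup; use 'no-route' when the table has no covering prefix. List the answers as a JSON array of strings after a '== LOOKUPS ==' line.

Apply in order:
  + 50.129.111.180/30 (H4) depth=30
  + 163.185.178.0/24 (H0) depth=24
  + 50.129.96.0/20 (H5) depth=20
  + 163.185.176.0/20 (H3) depth=20
  del 50.129.111.180/30 (clear depth 30)
  ? 50.129.97.151  path d0:-→d1:-→d2:-→d3:-→d4:-→d5:-→d6:-→d7:-→d8:-→d9:-→d10:-→d11:-→d12:-→d13:-→d14:-→d15:-→d16:-→d17:-→d18:-→d19:-→d20:H5  best=H5
  + 8.42.140.0/24 (H4) depth=24
  ? 8.42.140.0  path d0:-→d1:-→d2:-→d3:-→d4:-→d5:-→d6:-→d7:-→d8:-→d9:-→d10:-→d11:-→d12:-→d13:-→d14:-→d15:-→d16:-→d17:-→d18:-→d19:-→d20:-→d21:-→d22:-→d23:-→d24:H4  best=H4
  ? 163.185.178.0  path d0:-→d1:-→d2:-→d3:-→d4:-→d5:-→d6:-→d7:-→d8:-→d9:-→d10:-→d11:-→d12:-→d13:-→d14:-→d15:-→d16:-→d17:-→d18:-→d19:-→d20:H3→d21:-→d22:-→d23:-→d24:H0  best=H0
  ? 50.129.99.81  path d0:-→d1:-→d2:-→d3:-→d4:-→d5:-→d6:-→d7:-→d8:-→d9:-→d10:-→d11:-→d12:-→d13:-→d14:-→d15:-→d16:-→d17:-→d18:-→d19:-→d20:H5  best=H5
  + 8.42.128.0/20 (H2) depth=20
  ? 8.42.140.0  path d0:-→d1:-→d2:-→d3:-→d4:-→d5:-→d6:-→d7:-→d8:-→d9:-→d10:-→d11:-→d12:-→d13:-→d14:-→d15:-→d16:-→d17:-→d18:-→d19:-→d20:H2→d21:-→d22:-→d23:-→d24:H4  best=H4
  + 8.32.0.0/12 (H4) depth=12
  ? 8.42.128.22  path d0:-→d1:-→d2:-→d3:-→d4:-→d5:-→d6:-→d7:-→d8:-→d9:-→d10:-→d11:-→d12:H4→d13:-→d14:-→d15:-→d16:-→d17:-→d18:-→d19:-→d20:H2  best=H2
  ? 163.185.176.46  path d0:-→d1:-→d2:-→d3:-→d4:-→d5:-→d6:-→d7:-→d8:-→d9:-→d10:-→d11:-→d12:-→d13:-→d14:-→d15:-→d16:-→d17:-→d18:-→d19:-→d20:H3→d21:-→d22:-  best=H3
  + 48.0.0.0/4 (H1) depth=4
  del 8.42.140.0/24 (clear depth 24)
  + 160.0.0.0/5 (H0) depth=5
  ? 137.201.215.204  path d0:-→d1:-→d2:-  best=no-route
  + 50.129.104.0/21 (H1) depth=21
  + 163.185.178.48/28 (H0) depth=28
  + 163.185.178.32/27 (H1) depth=27
  ? 163.185.178.32  path d0:-→d1:-→d2:-→d3:-→d4:-→d5:H0→d6:-→d7:-→d8:-→d9:-→d10:-→d11:-→d12:-→d13:-→d14:-→d15:-→d16:-→d17:-→d18:-→d19:-→d20:H3→d21:-→d22:-→d23:-→d24:H0→d25:-→d26:-→d27:H1  best=H1
  + 50.0.0.0/8 (H0) depth=8
  ? 163.185.178.32  path d0:-→d1:-→d2:-→d3:-→d4:-→d5:H0→d6:-→d7:-→d8:-→d9:-→d10:-→d11:-→d12:-→d13:-→d14:-→d15:-→d16:-→d17:-→d18:-→d19:-→d20:H3→d21:-→d22:-→d23:-→d24:H0→d25:-→d26:-→d27:H1  best=H1
  + 0.0.0.0/0 (H4) depth=0
  ? 163.185.178.49  path d0:H4→d1:-→d2:-→d3:-→d4:-→d5:H0→d6:-→d7:-→d8:-→d9:-→d10:-→d11:-→d12:-→d13:-→d14:-→d15:-→d16:-→d17:-→d18:-→d19:-→d20:H3→d21:-→d22:-→d23:-→d24:H0→d25:-→d26:-→d27:H1→d28:H0  best=H0
  ? 173.199.151.230  path d0:H4→d1:-→d2:-→d3:-→d4:-  best=H4
  ? 48.0.0.1  path d0:H4→d1:-→d2:-→d3:-→d4:H1→d5:-→d6:-  best=H1
  del 8.32.0.0/12 (clear depth 12)
  + 8.42.140.148/32 (H2) depth=32

== LOOKUPS ==
["H5","H4","H0","H5","H4","H2","H3","no-route","H1","H1","H0","H4","H1"]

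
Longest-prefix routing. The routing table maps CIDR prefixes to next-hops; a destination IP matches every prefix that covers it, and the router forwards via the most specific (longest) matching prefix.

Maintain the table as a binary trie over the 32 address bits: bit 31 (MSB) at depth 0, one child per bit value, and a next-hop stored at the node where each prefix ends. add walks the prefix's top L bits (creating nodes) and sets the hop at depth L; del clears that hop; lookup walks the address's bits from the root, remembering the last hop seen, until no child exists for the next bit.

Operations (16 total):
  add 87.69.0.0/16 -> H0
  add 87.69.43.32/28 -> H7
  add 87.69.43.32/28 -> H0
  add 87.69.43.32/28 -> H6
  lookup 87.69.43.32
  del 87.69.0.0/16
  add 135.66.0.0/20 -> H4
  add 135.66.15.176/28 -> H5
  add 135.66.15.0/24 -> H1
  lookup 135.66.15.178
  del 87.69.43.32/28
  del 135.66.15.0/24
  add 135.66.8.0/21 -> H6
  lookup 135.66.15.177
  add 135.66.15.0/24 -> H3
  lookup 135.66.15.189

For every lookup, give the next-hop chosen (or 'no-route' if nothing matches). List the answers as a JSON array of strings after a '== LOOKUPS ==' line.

Trace:
  + 87.69.0.0/16 (H0) depth=16
  + 87.69.43.32/28 (H7) depth=28
  + 87.69.43.32/28 (H0) depth=28
  + 87.69.43.32/28 (H6) depth=28
  Q 87.69.43.32: descend 0101011101000101001010110010 ; hops seen [H0,H6] ; pick H6
  - 87.69.0.0/16 clear@16
  + 135.66.0.0/20 (H4) depth=20
  + 135.66.15.176/28 (H5) depth=28
  + 135.66.15.0/24 (H1) depth=24
  Q 135.66.15.178: descend 1000011101000010000011111011 ; hops seen [H4,H1,H5] ; pick H5
  - 87.69.43.32/28 clear@28
  - 135.66.15.0/24 clear@24
  + 135.66.8.0/21 (H6) depth=21
  Q 135.66.15.177: descend 1000011101000010000011111011 ; hops seen [H4,H6,H5] ; pick H5
  + 135.66.15.0/24 (H3) depth=24
  Q 135.66.15.189: descend 1000011101000010000011111011 ; hops seen [H4,H6,H3,H5] ; pick H5

== LOOKUPS ==
["H6","H5","H5","H5"]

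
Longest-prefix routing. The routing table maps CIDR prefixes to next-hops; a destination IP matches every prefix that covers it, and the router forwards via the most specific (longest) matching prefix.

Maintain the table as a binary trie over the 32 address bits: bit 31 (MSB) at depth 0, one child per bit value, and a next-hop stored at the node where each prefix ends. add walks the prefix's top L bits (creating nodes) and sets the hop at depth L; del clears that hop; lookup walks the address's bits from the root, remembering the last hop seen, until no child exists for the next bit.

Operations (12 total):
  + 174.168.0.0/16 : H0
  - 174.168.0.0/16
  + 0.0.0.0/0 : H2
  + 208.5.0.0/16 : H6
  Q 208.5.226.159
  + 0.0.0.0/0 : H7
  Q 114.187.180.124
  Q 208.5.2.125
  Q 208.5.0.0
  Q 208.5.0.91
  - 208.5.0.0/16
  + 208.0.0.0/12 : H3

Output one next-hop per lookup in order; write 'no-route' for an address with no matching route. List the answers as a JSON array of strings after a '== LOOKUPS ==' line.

Trace:
  add 174.168.0.0/16 -> H0 at depth 16
  del 174.168.0.0/16 (clear depth 16)
  add 0.0.0.0/0 -> H2 at depth 0
  add 208.5.0.0/16 -> H6 at depth 16
  lookup 208.5.226.159: bits 1101000000000101 walk d0:H2→d1:-→d2:-→d3:-→d4:-→d5:-→d6:-→d7:-→d8:-→d9:-→d10:-→d11:-→d12:-→d13:-→d14:-→d15:-→d16:H6 -> H6
  add 0.0.0.0/0 -> H7 at depth 0
  lookup 114.187.180.124: bits ε walk d0:H7 -> H7
  lookup 208.5.2.125: bits 1101000000000101 walk d0:H7→d1:-→d2:-→d3:-→d4:-→d5:-→d6:-→d7:-→d8:-→d9:-→d10:-→d11:-→d12:-→d13:-→d14:-→d15:-→d16:H6 -> H6
  lookup 208.5.0.0: bits 1101000000000101 walk d0:H7→d1:-→d2:-→d3:-→d4:-→d5:-→d6:-→d7:-→d8:-→d9:-→d10:-→d11:-→d12:-→d13:-→d14:-→d15:-→d16:H6 -> H6
  lookup 208.5.0.91: bits 1101000000000101 walk d0:H7→d1:-→d2:-→d3:-→d4:-→d5:-→d6:-→d7:-→d8:-→d9:-→d10:-→d11:-→d12:-→d13:-→d14:-→d15:-→d16:H6 -> H6
  del 208.5.0.0/16 (clear depth 16)
  add 208.0.0.0/12 -> H3 at depth 12

== LOOKUPS ==
["H6","H7","H6","H6","H6"]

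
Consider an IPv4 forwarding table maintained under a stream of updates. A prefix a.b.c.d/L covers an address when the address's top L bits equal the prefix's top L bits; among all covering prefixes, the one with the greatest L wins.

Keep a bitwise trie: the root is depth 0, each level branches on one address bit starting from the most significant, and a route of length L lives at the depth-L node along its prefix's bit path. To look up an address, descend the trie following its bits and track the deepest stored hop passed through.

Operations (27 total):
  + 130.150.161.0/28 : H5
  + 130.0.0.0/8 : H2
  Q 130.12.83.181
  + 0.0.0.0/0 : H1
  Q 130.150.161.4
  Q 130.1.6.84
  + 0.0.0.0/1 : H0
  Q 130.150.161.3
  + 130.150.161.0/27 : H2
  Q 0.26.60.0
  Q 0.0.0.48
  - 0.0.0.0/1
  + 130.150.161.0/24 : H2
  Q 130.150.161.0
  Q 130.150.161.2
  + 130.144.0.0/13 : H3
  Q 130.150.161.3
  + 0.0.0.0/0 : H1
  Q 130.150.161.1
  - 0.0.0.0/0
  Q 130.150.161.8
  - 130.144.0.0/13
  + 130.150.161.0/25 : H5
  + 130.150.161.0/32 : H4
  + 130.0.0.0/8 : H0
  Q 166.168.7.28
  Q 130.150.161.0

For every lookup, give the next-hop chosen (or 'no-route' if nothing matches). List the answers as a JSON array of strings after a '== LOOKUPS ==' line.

Process each operation:
  add 130.150.161.0/28 -> H5 at depth 28
  add 130.0.0.0/8 -> H2 at depth 8
  lookup 130.12.83.181: bits 10000010 walk d0:-→d1:-→d2:-→d3:-→d4:-→d5:-→d6:-→d7:-→d8:H2 -> H2
  add 0.0.0.0/0 -> H1 at depth 0
  lookup 130.150.161.4: bits 1000001010010110101000010000 walk d0:H1→d1:-→d2:-→d3:-→d4:-→d5:-→d6:-→d7:-→d8:H2→d9:-→d10:-→d11:-→d12:-→d13:-→d14:-→d15:-→d16:-→d17:-→d18:-→d19:-→d20:-→d21:-→d22:-→d23:-→d24:-→d25:-→d26:-→d27:-→d28:H5 -> H5
  lookup 130.1.6.84: bits 10000010 walk d0:H1→d1:-→d2:-→d3:-→d4:-→d5:-→d6:-→d7:-→d8:H2 -> H2
  add 0.0.0.0/1 -> H0 at depth 1
  lookup 130.150.161.3: bits 1000001010010110101000010000 walk d0:H1→d1:-→d2:-→d3:-→d4:-→d5:-→d6:-→d7:-→d8:H2→d9:-→d10:-→d11:-→d12:-→d13:-→d14:-→d15:-→d16:-→d17:-→d18:-→d19:-→d20:-→d21:-→d22:-→d23:-→d24:-→d25:-→d26:-→d27:-→d28:H5 -> H5
  add 130.150.161.0/27 -> H2 at depth 27
  lookup 0.26.60.0: bits 0 walk d0:H1→d1:H0 -> H0
  lookup 0.0.0.48: bits 0 walk d0:H1→d1:H0 -> H0
  - 0.0.0.0/1 clear@1
  add 130.150.161.0/24 -> H2 at depth 24
  lookup 130.150.161.0: bits 1000001010010110101000010000 walk d0:H1→d1:-→d2:-→d3:-→d4:-→d5:-→d6:-→d7:-→d8:H2→d9:-→d10:-→d11:-→d12:-→d13:-→d14:-→d15:-→d16:-→d17:-→d18:-→d19:-→d20:-→d21:-→d22:-→d23:-→d24:H2→d25:-→d26:-→d27:H2→d28:H5 -> H5
  lookup 130.150.161.2: bits 1000001010010110101000010000 walk d0:H1→d1:-→d2:-→d3:-→d4:-→d5:-→d6:-→d7:-→d8:H2→d9:-→d10:-→d11:-→d12:-→d13:-→d14:-→d15:-→d16:-→d17:-→d18:-→d19:-→d20:-→d21:-→d22:-→d23:-→d24:H2→d25:-→d26:-→d27:H2→d28:H5 -> H5
  add 130.144.0.0/13 -> H3 at depth 13
  lookup 130.150.161.3: bits 1000001010010110101000010000 walk d0:H1→d1:-→d2:-→d3:-→d4:-→d5:-→d6:-→d7:-→d8:H2→d9:-→d10:-→d11:-→d12:-→d13:H3→d14:-→d15:-→d16:-→d17:-→d18:-→d19:-→d20:-→d21:-→d22:-→d23:-→d24:H2→d25:-→d26:-→d27:H2→d28:H5 -> H5
  add 0.0.0.0/0 -> H1 at depth 0
  lookup 130.150.161.1: bits 1000001010010110101000010000 walk d0:H1→d1:-→d2:-→d3:-→d4:-→d5:-→d6:-→d7:-→d8:H2→d9:-→d10:-→d11:-→d12:-→d13:H3→d14:-→d15:-→d16:-→d17:-→d18:-→d19:-→d20:-→d21:-→d22:-→d23:-→d24:H2→d25:-→d26:-→d27:H2→d28:H5 -> H5
  - 0.0.0.0/0 clear@0
  lookup 130.150.161.8: bits 1000001010010110101000010000 walk d0:-→d1:-→d2:-→d3:-→d4:-→d5:-→d6:-→d7:-→d8:H2→d9:-→d10:-→d11:-→d12:-→d13:H3→d14:-→d15:-→d16:-→d17:-→d18:-→d19:-→d20:-→d21:-→d22:-→d23:-→d24:H2→d25:-→d26:-→d27:H2→d28:H5 -> H5
  - 130.144.0.0/13 clear@13
  add 130.150.161.0/25 -> H5 at depth 25
  add 130.150.161.0/32 -> H4 at depth 32
  add 130.0.0.0/8 -> H0 at depth 8
  lookup 166.168.7.28: bits 10 walk d0:-→d1:-→d2:- -> no-route
  lookup 130.150.161.0: bits 10000010100101101010000100000000 walk d0:-→d1:-→d2:-→d3:-→d4:-→d5:-→d6:-→d7:-→d8:H0→d9:-→d10:-→d11:-→d12:-→d13:-→d14:-→d15:-→d16:-→d17:-→d18:-→d19:-→d20:-→d21:-→d22:-→d23:-→d24:H2→d25:H5→d26:-→d27:H2→d28:H5→d29:-→d30:-→d31:-→d32:H4 -> H4

== LOOKUPS ==
["H2","H5","H2","H5","H0","H0","H5","H5","H5","H5","H5","no-route","H4"]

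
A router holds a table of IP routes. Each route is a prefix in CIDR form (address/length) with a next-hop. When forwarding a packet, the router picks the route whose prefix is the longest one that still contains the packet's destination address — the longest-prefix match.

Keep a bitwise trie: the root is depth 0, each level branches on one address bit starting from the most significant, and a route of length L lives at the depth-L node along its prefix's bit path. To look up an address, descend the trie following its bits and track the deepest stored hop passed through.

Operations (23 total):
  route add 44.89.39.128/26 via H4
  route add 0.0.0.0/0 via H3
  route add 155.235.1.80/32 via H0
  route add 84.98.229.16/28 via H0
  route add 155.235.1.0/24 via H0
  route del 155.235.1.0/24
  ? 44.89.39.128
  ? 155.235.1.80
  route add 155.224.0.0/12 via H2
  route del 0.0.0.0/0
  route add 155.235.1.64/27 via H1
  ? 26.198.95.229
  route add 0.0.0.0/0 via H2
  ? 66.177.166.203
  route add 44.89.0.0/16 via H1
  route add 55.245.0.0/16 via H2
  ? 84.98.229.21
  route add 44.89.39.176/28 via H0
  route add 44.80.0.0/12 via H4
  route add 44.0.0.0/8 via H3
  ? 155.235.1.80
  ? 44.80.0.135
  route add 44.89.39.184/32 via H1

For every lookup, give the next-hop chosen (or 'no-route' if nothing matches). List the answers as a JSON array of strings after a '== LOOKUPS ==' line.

Apply in order:
  + 44.89.39.128/26 (H4) depth=26
  + 0.0.0.0/0 (H3) depth=0
  + 155.235.1.80/32 (H0) depth=32
  + 84.98.229.16/28 (H0) depth=28
  + 155.235.1.0/24 (H0) depth=24
  - 155.235.1.0/24 clear@24
  lookup 44.89.39.128: bits 00101100010110010010011110 walk d0:H3→d1:-→d2:-→d3:-→d4:-→d5:-→d6:-→d7:-→d8:-→d9:-→d10:-→d11:-→d12:-→d13:-→d14:-→d15:-→d16:-→d17:-→d18:-→d19:-→d20:-→d21:-→d22:-→d23:-→d24:-→d25:-→d26:H4 -> H4
  lookup 155.235.1.80: bits 10011011111010110000000101010000 walk d0:H3→d1:-→d2:-→d3:-→d4:-→d5:-→d6:-→d7:-→d8:-→d9:-→d10:-→d11:-→d12:-→d13:-→d14:-→d15:-→d16:-→d17:-→d18:-→d19:-→d20:-→d21:-→d22:-→d23:-→d24:-→d25:-→d26:-→d27:-→d28:-→d29:-→d30:-→d31:-→d32:H0 -> H0
  + 155.224.0.0/12 (H2) depth=12
  - 0.0.0.0/0 clear@0
  + 155.235.1.64/27 (H1) depth=27
  lookup 26.198.95.229: bits 00 walk d0:-→d1:-→d2:- -> no-route
  + 0.0.0.0/0 (H2) depth=0
  lookup 66.177.166.203: bits 010 walk d0:H2→d1:-→d2:-→d3:- -> H2
  + 44.89.0.0/16 (H1) depth=16
  + 55.245.0.0/16 (H2) depth=16
  lookup 84.98.229.21: bits 0101010001100010111001010001 walk d0:H2→d1:-→d2:-→d3:-→d4:-→d5:-→d6:-→d7:-→d8:-→d9:-→d10:-→d11:-→d12:-→d13:-→d14:-→d15:-→d16:-→d17:-→d18:-→d19:-→d20:-→d21:-→d22:-→d23:-→d24:-→d25:-→d26:-→d27:-→d28:H0 -> H0
  + 44.89.39.176/28 (H0) depth=28
  + 44.80.0.0/12 (H4) depth=12
  + 44.0.0.0/8 (H3) depth=8
  lookup 155.235.1.80: bits 10011011111010110000000101010000 walk d0:H2→d1:-→d2:-→d3:-→d4:-→d5:-→d6:-→d7:-→d8:-→d9:-→d10:-→d11:-→d12:H2→d13:-→d14:-→d15:-→d16:-→d17:-→d18:-→d19:-→d20:-→d21:-→d22:-→d23:-→d24:-→d25:-→d26:-→d27:H1→d28:-→d29:-→d30:-→d31:-→d32:H0 -> H0
  lookup 44.80.0.135: bits 001011000101 walk d0:H2→d1:-→d2:-→d3:-→d4:-→d5:-→d6:-→d7:-→d8:H3→d9:-→d10:-→d11:-→d12:H4 -> H4
  + 44.89.39.184/32 (H1) depth=32

== LOOKUPS ==
["H4","H0","no-route","H2","H0","H0","H4"]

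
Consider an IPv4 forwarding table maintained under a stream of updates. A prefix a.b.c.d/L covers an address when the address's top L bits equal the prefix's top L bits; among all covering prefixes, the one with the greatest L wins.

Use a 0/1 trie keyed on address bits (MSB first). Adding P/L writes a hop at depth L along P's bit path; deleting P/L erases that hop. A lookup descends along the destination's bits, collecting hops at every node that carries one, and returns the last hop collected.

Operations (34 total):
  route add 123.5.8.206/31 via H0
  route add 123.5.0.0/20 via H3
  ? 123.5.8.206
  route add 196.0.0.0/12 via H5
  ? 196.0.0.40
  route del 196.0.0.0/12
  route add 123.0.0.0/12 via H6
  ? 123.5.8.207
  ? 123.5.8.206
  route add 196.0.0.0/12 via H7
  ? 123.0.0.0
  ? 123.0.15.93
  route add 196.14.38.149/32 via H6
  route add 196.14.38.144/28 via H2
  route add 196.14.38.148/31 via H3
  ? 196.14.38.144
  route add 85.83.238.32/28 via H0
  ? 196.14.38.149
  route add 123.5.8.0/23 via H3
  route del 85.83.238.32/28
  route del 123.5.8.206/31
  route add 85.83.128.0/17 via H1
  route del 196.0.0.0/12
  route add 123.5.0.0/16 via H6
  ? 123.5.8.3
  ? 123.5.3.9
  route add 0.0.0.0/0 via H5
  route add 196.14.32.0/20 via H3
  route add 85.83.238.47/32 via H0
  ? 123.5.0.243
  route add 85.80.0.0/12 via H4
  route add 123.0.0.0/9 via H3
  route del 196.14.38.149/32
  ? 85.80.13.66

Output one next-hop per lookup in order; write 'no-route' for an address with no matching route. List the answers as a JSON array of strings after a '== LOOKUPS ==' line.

Trace:
  + 123.5.8.206/31 (H0) depth=31
  + 123.5.0.0/20 (H3) depth=20
  lookup 123.5.8.206: bits 0111101100000101000010001100111 walk d0:-→d1:-→d2:-→d3:-→d4:-→d5:-→d6:-→d7:-→d8:-→d9:-→d10:-→d11:-→d12:-→d13:-→d14:-→d15:-→d16:-→d17:-→d18:-→d19:-→d20:H3→d21:-→d22:-→d23:-→d24:-→d25:-→d26:-→d27:-→d28:-→d29:-→d30:-→d31:H0 -> H0
  + 196.0.0.0/12 (H5) depth=12
  lookup 196.0.0.40: bits 110001000000 walk d0:-→d1:-→d2:-→d3:-→d4:-→d5:-→d6:-→d7:-→d8:-→d9:-→d10:-→d11:-→d12:H5 -> H5
  del 196.0.0.0/12 (clear depth 12)
  + 123.0.0.0/12 (H6) depth=12
  lookup 123.5.8.207: bits 0111101100000101000010001100111 walk d0:-→d1:-→d2:-→d3:-→d4:-→d5:-→d6:-→d7:-→d8:-→d9:-→d10:-→d11:-→d12:H6→d13:-→d14:-→d15:-→d16:-→d17:-→d18:-→d19:-→d20:H3→d21:-→d22:-→d23:-→d24:-→d25:-→d26:-→d27:-→d28:-→d29:-→d30:-→d31:H0 -> H0
  lookup 123.5.8.206: bits 0111101100000101000010001100111 walk d0:-→d1:-→d2:-→d3:-→d4:-→d5:-→d6:-→d7:-→d8:-→d9:-→d10:-→d11:-→d12:H6→d13:-→d14:-→d15:-→d16:-→d17:-→d18:-→d19:-→d20:H3→d21:-→d22:-→d23:-→d24:-→d25:-→d26:-→d27:-→d28:-→d29:-→d30:-→d31:H0 -> H0
  + 196.0.0.0/12 (H7) depth=12
  lookup 123.0.0.0: bits 0111101100000 walk d0:-→d1:-→d2:-→d3:-→d4:-→d5:-→d6:-→d7:-→d8:-→d9:-→d10:-→d11:-→d12:H6→d13:- -> H6
  lookup 123.0.15.93: bits 0111101100000 walk d0:-→d1:-→d2:-→d3:-→d4:-→d5:-→d6:-→d7:-→d8:-→d9:-→d10:-→d11:-→d12:H6→d13:- -> H6
  + 196.14.38.149/32 (H6) depth=32
  + 196.14.38.144/28 (H2) depth=28
  + 196.14.38.148/31 (H3) depth=31
  lookup 196.14.38.144: bits 11000100000011100010011010010 walk d0:-→d1:-→d2:-→d3:-→d4:-→d5:-→d6:-→d7:-→d8:-→d9:-→d10:-→d11:-→d12:H7→d13:-→d14:-→d15:-→d16:-→d17:-→d18:-→d19:-→d20:-→d21:-→d22:-→d23:-→d24:-→d25:-→d26:-→d27:-→d28:H2→d29:- -> H2
  + 85.83.238.32/28 (H0) depth=28
  lookup 196.14.38.149: bits 11000100000011100010011010010101 walk d0:-→d1:-→d2:-→d3:-→d4:-→d5:-→d6:-→d7:-→d8:-→d9:-→d10:-→d11:-→d12:H7→d13:-→d14:-→d15:-→d16:-→d17:-→d18:-→d19:-→d20:-→d21:-→d22:-→d23:-→d24:-→d25:-→d26:-→d27:-→d28:H2→d29:-→d30:-→d31:H3→d32:H6 -> H6
  + 123.5.8.0/23 (H3) depth=23
  del 85.83.238.32/28 (clear depth 28)
  del 123.5.8.206/31 (clear depth 31)
  + 85.83.128.0/17 (H1) depth=17
  del 196.0.0.0/12 (clear depth 12)
  + 123.5.0.0/16 (H6) depth=16
  lookup 123.5.8.3: bits 011110110000010100001000 walk d0:-→d1:-→d2:-→d3:-→d4:-→d5:-→d6:-→d7:-→d8:-→d9:-→d10:-→d11:-→d12:H6→d13:-→d14:-→d15:-→d16:H6→d17:-→d18:-→d19:-→d20:H3→d21:-→d22:-→d23:H3→d24:- -> H3
  lookup 123.5.3.9: bits 01111011000001010000 walk d0:-→d1:-→d2:-→d3:-→d4:-→d5:-→d6:-→d7:-→d8:-→d9:-→d10:-→d11:-→d12:H6→d13:-→d14:-→d15:-→d16:H6→d17:-→d18:-→d19:-→d20:H3 -> H3
  + 0.0.0.0/0 (H5) depth=0
  + 196.14.32.0/20 (H3) depth=20
  + 85.83.238.47/32 (H0) depth=32
  lookup 123.5.0.243: bits 01111011000001010000 walk d0:H5→d1:-→d2:-→d3:-→d4:-→d5:-→d6:-→d7:-→d8:-→d9:-→d10:-→d11:-→d12:H6→d13:-→d14:-→d15:-→d16:H6→d17:-→d18:-→d19:-→d20:H3 -> H3
  + 85.80.0.0/12 (H4) depth=12
  + 123.0.0.0/9 (H3) depth=9
  del 196.14.38.149/32 (clear depth 32)
  lookup 85.80.13.66: bits 01010101010100 walk d0:H5→d1:-→d2:-→d3:-→d4:-→d5:-→d6:-→d7:-→d8:-→d9:-→d10:-→d11:-→d12:H4→d13:-→d14:- -> H4

== LOOKUPS ==
["H0","H5","H0","H0","H6","H6","H2","H6","H3","H3","H3","H4"]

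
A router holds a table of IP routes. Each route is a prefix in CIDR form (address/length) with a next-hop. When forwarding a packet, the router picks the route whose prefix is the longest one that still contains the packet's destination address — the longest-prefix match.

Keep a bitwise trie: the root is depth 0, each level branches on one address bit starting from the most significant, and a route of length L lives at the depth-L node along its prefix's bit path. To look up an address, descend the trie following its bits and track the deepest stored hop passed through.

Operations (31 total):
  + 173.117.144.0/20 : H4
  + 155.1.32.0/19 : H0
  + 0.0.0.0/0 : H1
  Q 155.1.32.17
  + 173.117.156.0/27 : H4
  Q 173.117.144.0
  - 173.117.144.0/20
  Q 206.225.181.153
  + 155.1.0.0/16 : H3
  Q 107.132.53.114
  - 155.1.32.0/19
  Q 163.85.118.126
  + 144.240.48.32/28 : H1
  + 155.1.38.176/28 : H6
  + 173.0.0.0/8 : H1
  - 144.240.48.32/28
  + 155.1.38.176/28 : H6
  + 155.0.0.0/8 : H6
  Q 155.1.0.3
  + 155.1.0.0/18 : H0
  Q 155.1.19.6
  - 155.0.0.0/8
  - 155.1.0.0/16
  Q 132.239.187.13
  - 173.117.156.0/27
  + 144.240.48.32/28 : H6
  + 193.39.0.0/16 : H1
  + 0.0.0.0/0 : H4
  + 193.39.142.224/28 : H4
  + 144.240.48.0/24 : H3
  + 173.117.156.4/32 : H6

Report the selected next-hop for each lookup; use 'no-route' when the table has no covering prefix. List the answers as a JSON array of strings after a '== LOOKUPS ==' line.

Trace:
  + 173.117.144.0/20 (H4) depth=20
  + 155.1.32.0/19 (H0) depth=19
  + 0.0.0.0/0 (H1) depth=0
  lookup 155.1.32.17: bits 1001101100000001001 walk d0:H1→d1:-→d2:-→d3:-→d4:-→d5:-→d6:-→d7:-→d8:-→d9:-→d10:-→d11:-→d12:-→d13:-→d14:-→d15:-→d16:-→d17:-→d18:-→d19:H0 -> H0
  + 173.117.156.0/27 (H4) depth=27
  lookup 173.117.144.0: bits 10101101011101011001 walk d0:H1→d1:-→d2:-→d3:-→d4:-→d5:-→d6:-→d7:-→d8:-→d9:-→d10:-→d11:-→d12:-→d13:-→d14:-→d15:-→d16:-→d17:-→d18:-→d19:-→d20:H4 -> H4
  del 173.117.144.0/20 (clear depth 20)
  lookup 206.225.181.153: bits 1 walk d0:H1→d1:- -> H1
  + 155.1.0.0/16 (H3) depth=16
  lookup 107.132.53.114: bits ε walk d0:H1 -> H1
  del 155.1.32.0/19 (clear depth 19)
  lookup 163.85.118.126: bits 1010 walk d0:H1→d1:-→d2:-→d3:-→d4:- -> H1
  + 144.240.48.32/28 (H1) depth=28
  + 155.1.38.176/28 (H6) depth=28
  + 173.0.0.0/8 (H1) depth=8
  del 144.240.48.32/28 (clear depth 28)
  + 155.1.38.176/28 (H6) depth=28
  + 155.0.0.0/8 (H6) depth=8
  lookup 155.1.0.3: bits 100110110000000100 walk d0:H1→d1:-→d2:-→d3:-→d4:-→d5:-→d6:-→d7:-→d8:H6→d9:-→d10:-→d11:-→d12:-→d13:-→d14:-→d15:-→d16:H3→d17:-→d18:- -> H3
  + 155.1.0.0/18 (H0) depth=18
  lookup 155.1.19.6: bits 100110110000000100 walk d0:H1→d1:-→d2:-→d3:-→d4:-→d5:-→d6:-→d7:-→d8:H6→d9:-→d10:-→d11:-→d12:-→d13:-→d14:-→d15:-→d16:H3→d17:-→d18:H0 -> H0
  del 155.0.0.0/8 (clear depth 8)
  del 155.1.0.0/16 (clear depth 16)
  lookup 132.239.187.13: bits 100 walk d0:H1→d1:-→d2:-→d3:- -> H1
  del 173.117.156.0/27 (clear depth 27)
  + 144.240.48.32/28 (H6) depth=28
  + 193.39.0.0/16 (H1) depth=16
  + 0.0.0.0/0 (H4) depth=0
  + 193.39.142.224/28 (H4) depth=28
  + 144.240.48.0/24 (H3) depth=24
  + 173.117.156.4/32 (H6) depth=32

== LOOKUPS ==
["H0","H4","H1","H1","H1","H3","H0","H1"]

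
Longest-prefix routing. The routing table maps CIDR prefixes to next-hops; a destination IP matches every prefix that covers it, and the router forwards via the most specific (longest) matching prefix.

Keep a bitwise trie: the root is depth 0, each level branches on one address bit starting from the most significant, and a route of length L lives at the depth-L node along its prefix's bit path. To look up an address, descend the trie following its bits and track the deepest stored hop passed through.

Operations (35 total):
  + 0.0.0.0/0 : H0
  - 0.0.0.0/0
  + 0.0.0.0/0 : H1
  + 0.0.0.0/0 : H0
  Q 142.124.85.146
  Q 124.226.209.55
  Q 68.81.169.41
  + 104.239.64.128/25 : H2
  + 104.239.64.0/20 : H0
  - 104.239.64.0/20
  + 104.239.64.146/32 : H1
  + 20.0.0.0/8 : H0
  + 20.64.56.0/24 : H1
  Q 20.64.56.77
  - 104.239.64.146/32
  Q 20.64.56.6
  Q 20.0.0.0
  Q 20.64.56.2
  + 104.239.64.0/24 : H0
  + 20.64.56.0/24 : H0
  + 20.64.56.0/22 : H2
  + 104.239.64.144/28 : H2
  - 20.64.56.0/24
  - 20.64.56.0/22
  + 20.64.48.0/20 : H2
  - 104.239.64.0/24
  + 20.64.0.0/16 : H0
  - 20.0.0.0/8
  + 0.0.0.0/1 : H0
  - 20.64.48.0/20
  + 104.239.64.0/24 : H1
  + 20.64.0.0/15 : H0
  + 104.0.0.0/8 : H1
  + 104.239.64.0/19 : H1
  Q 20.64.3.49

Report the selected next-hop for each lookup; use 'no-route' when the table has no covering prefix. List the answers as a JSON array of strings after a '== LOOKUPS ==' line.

Process each operation:
  + 0.0.0.0/0 (H0) depth=0
  del 0.0.0.0/0 (clear depth 0)
  + 0.0.0.0/0 (H1) depth=0
  + 0.0.0.0/0 (H0) depth=0
  Q 142.124.85.146: descend ε ; hops seen [H0] ; pick H0
  Q 124.226.209.55: descend ε ; hops seen [H0] ; pick H0
  Q 68.81.169.41: descend ε ; hops seen [H0] ; pick H0
  + 104.239.64.128/25 (H2) depth=25
  + 104.239.64.0/20 (H0) depth=20
  del 104.239.64.0/20 (clear depth 20)
  + 104.239.64.146/32 (H1) depth=32
  + 20.0.0.0/8 (H0) depth=8
  + 20.64.56.0/24 (H1) depth=24
  Q 20.64.56.77: descend 000101000100000000111000 ; hops seen [H0,H0,H1] ; pick H1
  del 104.239.64.146/32 (clear depth 32)
  Q 20.64.56.6: descend 000101000100000000111000 ; hops seen [H0,H0,H1] ; pick H1
  Q 20.0.0.0: descend 000101000 ; hops seen [H0,H0] ; pick H0
  Q 20.64.56.2: descend 000101000100000000111000 ; hops seen [H0,H0,H1] ; pick H1
  + 104.239.64.0/24 (H0) depth=24
  + 20.64.56.0/24 (H0) depth=24
  + 20.64.56.0/22 (H2) depth=22
  + 104.239.64.144/28 (H2) depth=28
  del 20.64.56.0/24 (clear depth 24)
  del 20.64.56.0/22 (clear depth 22)
  + 20.64.48.0/20 (H2) depth=20
  del 104.239.64.0/24 (clear depth 24)
  + 20.64.0.0/16 (H0) depth=16
  del 20.0.0.0/8 (clear depth 8)
  + 0.0.0.0/1 (H0) depth=1
  del 20.64.48.0/20 (clear depth 20)
  + 104.239.64.0/24 (H1) depth=24
  + 20.64.0.0/15 (H0) depth=15
  + 104.0.0.0/8 (H1) depth=8
  + 104.239.64.0/19 (H1) depth=19
  Q 20.64.3.49: descend 000101000100000000 ; hops seen [H0,H0,H0,H0] ; pick H0

== LOOKUPS ==
["H0","H0","H0","H1","H1","H0","H1","H0"]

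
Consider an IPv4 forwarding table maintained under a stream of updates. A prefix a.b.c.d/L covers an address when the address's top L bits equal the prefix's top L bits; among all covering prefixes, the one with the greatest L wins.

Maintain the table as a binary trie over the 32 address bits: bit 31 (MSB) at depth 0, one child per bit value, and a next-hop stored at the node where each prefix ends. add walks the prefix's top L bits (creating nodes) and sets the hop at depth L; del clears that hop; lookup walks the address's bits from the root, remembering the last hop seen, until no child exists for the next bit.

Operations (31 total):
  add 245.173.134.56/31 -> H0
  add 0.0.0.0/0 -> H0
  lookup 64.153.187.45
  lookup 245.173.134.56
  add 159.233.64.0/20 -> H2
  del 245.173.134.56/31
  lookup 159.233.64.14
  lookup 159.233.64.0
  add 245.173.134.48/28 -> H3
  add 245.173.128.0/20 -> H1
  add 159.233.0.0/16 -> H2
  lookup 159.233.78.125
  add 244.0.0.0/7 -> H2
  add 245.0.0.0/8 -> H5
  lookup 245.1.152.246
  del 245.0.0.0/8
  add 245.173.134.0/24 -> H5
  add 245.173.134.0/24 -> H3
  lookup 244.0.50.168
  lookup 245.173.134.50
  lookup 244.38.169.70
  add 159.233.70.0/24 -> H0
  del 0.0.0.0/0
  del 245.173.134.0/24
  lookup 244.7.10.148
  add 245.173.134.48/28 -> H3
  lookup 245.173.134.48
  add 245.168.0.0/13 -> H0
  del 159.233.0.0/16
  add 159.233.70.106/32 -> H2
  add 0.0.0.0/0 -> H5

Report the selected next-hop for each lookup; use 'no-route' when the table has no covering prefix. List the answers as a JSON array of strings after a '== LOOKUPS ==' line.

Trace:
  + 245.173.134.56/31 (H0) depth=31
  + 0.0.0.0/0 (H0) depth=0
  lookup 64.153.187.45: bits ε walk d0:H0 -> H0
  lookup 245.173.134.56: bits 1111010110101101100001100011100 walk d0:H0→d1:-→d2:-→d3:-→d4:-→d5:-→d6:-→d7:-→d8:-→d9:-→d10:-→d11:-→d12:-→d13:-→d14:-→d15:-→d16:-→d17:-→d18:-→d19:-→d20:-→d21:-→d22:-→d23:-→d24:-→d25:-→d26:-→d27:-→d28:-→d29:-→d30:-→d31:H0 -> H0
  + 159.233.64.0/20 (H2) depth=20
  del 245.173.134.56/31 (clear depth 31)
  lookup 159.233.64.14: bits 10011111111010010100 walk d0:H0→d1:-→d2:-→d3:-→d4:-→d5:-→d6:-→d7:-→d8:-→d9:-→d10:-→d11:-→d12:-→d13:-→d14:-→d15:-→d16:-→d17:-→d18:-→d19:-→d20:H2 -> H2
  lookup 159.233.64.0: bits 10011111111010010100 walk d0:H0→d1:-→d2:-→d3:-→d4:-→d5:-→d6:-→d7:-→d8:-→d9:-→d10:-→d11:-→d12:-→d13:-→d14:-→d15:-→d16:-→d17:-→d18:-→d19:-→d20:H2 -> H2
  + 245.173.134.48/28 (H3) depth=28
  + 245.173.128.0/20 (H1) depth=20
  + 159.233.0.0/16 (H2) depth=16
  lookup 159.233.78.125: bits 10011111111010010100 walk d0:H0→d1:-→d2:-→d3:-→d4:-→d5:-→d6:-→d7:-→d8:-→d9:-→d10:-→d11:-→d12:-→d13:-→d14:-→d15:-→d16:H2→d17:-→d18:-→d19:-→d20:H2 -> H2
  + 244.0.0.0/7 (H2) depth=7
  + 245.0.0.0/8 (H5) depth=8
  lookup 245.1.152.246: bits 11110101 walk d0:H0→d1:-→d2:-→d3:-→d4:-→d5:-→d6:-→d7:H2→d8:H5 -> H5
  del 245.0.0.0/8 (clear depth 8)
  + 245.173.134.0/24 (H5) depth=24
  + 245.173.134.0/24 (H3) depth=24
  lookup 244.0.50.168: bits 1111010 walk d0:H0→d1:-→d2:-→d3:-→d4:-→d5:-→d6:-→d7:H2 -> H2
  lookup 245.173.134.50: bits 1111010110101101100001100011 walk d0:H0→d1:-→d2:-→d3:-→d4:-→d5:-→d6:-→d7:H2→d8:-→d9:-→d10:-→d11:-→d12:-→d13:-→d14:-→d15:-→d16:-→d17:-→d18:-→d19:-→d20:H1→d21:-→d22:-→d23:-→d24:H3→d25:-→d26:-→d27:-→d28:H3 -> H3
  lookup 244.38.169.70: bits 1111010 walk d0:H0→d1:-→d2:-→d3:-→d4:-→d5:-→d6:-→d7:H2 -> H2
  + 159.233.70.0/24 (H0) depth=24
  del 0.0.0.0/0 (clear depth 0)
  del 245.173.134.0/24 (clear depth 24)
  lookup 244.7.10.148: bits 1111010 walk d0:-→d1:-→d2:-→d3:-→d4:-→d5:-→d6:-→d7:H2 -> H2
  + 245.173.134.48/28 (H3) depth=28
  lookup 245.173.134.48: bits 1111010110101101100001100011 walk d0:-→d1:-→d2:-→d3:-→d4:-→d5:-→d6:-→d7:H2→d8:-→d9:-→d10:-→d11:-→d12:-→d13:-→d14:-→d15:-→d16:-→d17:-→d18:-→d19:-→d20:H1→d21:-→d22:-→d23:-→d24:-→d25:-→d26:-→d27:-→d28:H3 -> H3
  + 245.168.0.0/13 (H0) depth=13
  del 159.233.0.0/16 (clear depth 16)
  + 159.233.70.106/32 (H2) depth=32
  + 0.0.0.0/0 (H5) depth=0

== LOOKUPS ==
["H0","H0","H2","H2","H2","H5","H2","H3","H2","H2","H3"]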